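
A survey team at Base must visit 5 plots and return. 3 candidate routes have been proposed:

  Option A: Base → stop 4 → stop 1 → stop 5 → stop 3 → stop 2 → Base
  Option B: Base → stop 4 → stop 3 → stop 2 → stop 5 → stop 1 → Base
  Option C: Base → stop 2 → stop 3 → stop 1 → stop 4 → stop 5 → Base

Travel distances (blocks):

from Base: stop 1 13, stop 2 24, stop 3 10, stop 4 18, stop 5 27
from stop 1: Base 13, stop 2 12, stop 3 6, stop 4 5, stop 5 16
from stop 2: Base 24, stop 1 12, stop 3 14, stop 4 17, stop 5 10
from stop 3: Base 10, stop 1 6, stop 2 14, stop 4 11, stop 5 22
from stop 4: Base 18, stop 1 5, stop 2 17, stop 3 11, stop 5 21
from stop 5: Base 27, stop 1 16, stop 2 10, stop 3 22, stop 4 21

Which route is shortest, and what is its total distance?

82 blocks — Option B is the shortest.

Option A: 18 + 5 + 16 + 22 + 14 + 24 = 99
Option B: 18 + 11 + 14 + 10 + 16 + 13 = 82
Option C: 24 + 14 + 6 + 5 + 21 + 27 = 97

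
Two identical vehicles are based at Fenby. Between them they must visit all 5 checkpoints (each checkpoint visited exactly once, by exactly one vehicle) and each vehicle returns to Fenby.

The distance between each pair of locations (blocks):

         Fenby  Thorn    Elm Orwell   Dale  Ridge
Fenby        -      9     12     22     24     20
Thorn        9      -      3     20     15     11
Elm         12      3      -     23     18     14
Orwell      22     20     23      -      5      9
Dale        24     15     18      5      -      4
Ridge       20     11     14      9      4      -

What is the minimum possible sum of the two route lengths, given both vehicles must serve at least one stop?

Check every non-empty split of the stops between the two vehicles; for each half take its own optimal tour:
  {Thorn} + {Elm, Orwell, Dale, Ridge}: 18 + 57 = 75
  {Elm} + {Thorn, Orwell, Dale, Ridge}: 24 + 51 = 75
  {Thorn, Elm} + {Orwell, Dale, Ridge}: 24 + 51 = 75
  {Orwell} + {Thorn, Elm, Dale, Ridge}: 44 + 54 = 98
  {Thorn, Orwell} + {Elm, Dale, Ridge}: 51 + 54 = 105
  {Elm, Orwell} + {Thorn, Dale, Ridge}: 57 + 48 = 105
  … (15 splits in total)
Best: vehicle 1 Fenby → Thorn → Fenby = 18; vehicle 2 Fenby → Elm → Ridge → Dale → Orwell → Fenby = 57; combined 75.

Minimum combined distance: 75 blocks.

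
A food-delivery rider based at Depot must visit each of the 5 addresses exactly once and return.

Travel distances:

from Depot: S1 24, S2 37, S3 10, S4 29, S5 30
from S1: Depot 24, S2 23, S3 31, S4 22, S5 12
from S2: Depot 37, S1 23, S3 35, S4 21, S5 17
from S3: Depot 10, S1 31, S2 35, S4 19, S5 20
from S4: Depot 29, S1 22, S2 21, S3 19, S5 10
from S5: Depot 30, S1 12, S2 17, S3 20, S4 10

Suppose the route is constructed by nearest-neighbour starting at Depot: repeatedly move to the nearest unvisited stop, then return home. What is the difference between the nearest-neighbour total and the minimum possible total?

Excess over optimum: 8.

Depot: S3=10, S1=24, S4=29, S5=30, S2=37 ⇒ S3
S3: S4=19, S5=20, S1=31, S2=35 ⇒ S4
S4: S5=10, S2=21, S1=22 ⇒ S5
S5: S1=12, S2=17 ⇒ S1
S1: S2=23 ⇒ S2
NN route Depot → S3 → S4 → S5 → S1 → S2 → Depot costs 111.
Optimal: Depot → S1 → S2 → S5 → S4 → S3 → Depot costs 103 (by enumerating all 60 distinct tours).
Excess = 111 − 103 = 8.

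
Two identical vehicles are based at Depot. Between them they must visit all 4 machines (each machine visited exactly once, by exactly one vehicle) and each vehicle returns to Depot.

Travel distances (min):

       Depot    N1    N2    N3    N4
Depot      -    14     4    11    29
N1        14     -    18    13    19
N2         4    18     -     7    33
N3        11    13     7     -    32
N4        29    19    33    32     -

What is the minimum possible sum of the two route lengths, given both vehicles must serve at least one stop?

Try each way of splitting the stops between the two vehicles (each non-empty) and, for each split, find the best tour for each vehicle:
  {N1} + {N2, N3, N4}: 28 + 72 = 100
  {N2} + {N1, N3, N4}: 8 + 72 = 80
  {N1, N2} + {N3, N4}: 36 + 72 = 108
  {N3} + {N1, N2, N4}: 22 + 70 = 92
  {N1, N3} + {N2, N4}: 38 + 66 = 104
  {N2, N3} + {N1, N4}: 22 + 62 = 84
  … (7 splits in total)
Best: vehicle 1 Depot → N2 → Depot = 8; vehicle 2 Depot → N3 → N1 → N4 → Depot = 72; combined 80.

80 min — the smallest possible combined total.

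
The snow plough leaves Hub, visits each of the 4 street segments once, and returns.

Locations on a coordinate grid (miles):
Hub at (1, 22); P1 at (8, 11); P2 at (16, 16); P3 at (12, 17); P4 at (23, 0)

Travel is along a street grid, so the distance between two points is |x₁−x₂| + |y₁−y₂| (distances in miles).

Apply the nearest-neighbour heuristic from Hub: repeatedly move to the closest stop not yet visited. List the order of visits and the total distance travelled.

Hub → [P3:16 / P1:18 / P2:21 / P4:44] → P3 (16)
P3 → [P2:5 / P1:10 / P4:28] → P2 (5)
P2 → [P1:13 / P4:23] → P1 (13)
P1 → [P4:26] → P4 (26)
Return P4→Hub: 44.
Total = 16 + 5 + 13 + 26 + 44 = 104.

Total distance 104 miles via the nearest-neighbour route Hub → P3 → P2 → P1 → P4 → Hub.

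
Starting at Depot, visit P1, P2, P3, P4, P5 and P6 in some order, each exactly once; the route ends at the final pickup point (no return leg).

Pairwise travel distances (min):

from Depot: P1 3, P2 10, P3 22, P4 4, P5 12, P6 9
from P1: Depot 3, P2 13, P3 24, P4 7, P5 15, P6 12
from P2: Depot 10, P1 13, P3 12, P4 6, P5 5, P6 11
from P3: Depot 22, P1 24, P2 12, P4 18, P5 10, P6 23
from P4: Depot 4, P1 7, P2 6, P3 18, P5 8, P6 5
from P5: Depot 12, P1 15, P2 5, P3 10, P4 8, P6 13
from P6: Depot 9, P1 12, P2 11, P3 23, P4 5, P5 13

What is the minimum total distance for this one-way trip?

There are 6! = 720 possible orderings.
Depot → P1 → P2 → P3 → P4 → P5 → P6: 3+13+12+18+8+13 = 67
Depot → P1 → P2 → P3 → P4 → P6 → P5: 3+13+12+18+5+13 = 64
Depot → P1 → P2 → P3 → P5 → P4 → P6: 3+13+12+10+8+5 = 51
Depot → P1 → P2 → P3 → P5 → P6 → P4: 3+13+12+10+13+5 = 56
Depot → P1 → P2 → P3 → P6 → P4 → P5: 3+13+12+23+5+8 = 64
Depot → P1 → P2 → P3 → P6 → P5 → P4: 3+13+12+23+13+8 = 72
Depot → P1 → P2 → P4 → P3 → P5 → P6: 3+13+6+18+10+13 = 63
Depot → P1 → P2 → P4 → P3 → P6 → P5: 3+13+6+18+23+13 = 76
… (712 more)
Depot → P1 → P4 → P6 → P2 → P5 → P3: 3+7+5+11+5+10 = 41  ← best
The minimum is 41.
One shortest path: Depot → P1 → P4 → P6 → P2 → P5 → P3.

41 min — the minimum one-way total.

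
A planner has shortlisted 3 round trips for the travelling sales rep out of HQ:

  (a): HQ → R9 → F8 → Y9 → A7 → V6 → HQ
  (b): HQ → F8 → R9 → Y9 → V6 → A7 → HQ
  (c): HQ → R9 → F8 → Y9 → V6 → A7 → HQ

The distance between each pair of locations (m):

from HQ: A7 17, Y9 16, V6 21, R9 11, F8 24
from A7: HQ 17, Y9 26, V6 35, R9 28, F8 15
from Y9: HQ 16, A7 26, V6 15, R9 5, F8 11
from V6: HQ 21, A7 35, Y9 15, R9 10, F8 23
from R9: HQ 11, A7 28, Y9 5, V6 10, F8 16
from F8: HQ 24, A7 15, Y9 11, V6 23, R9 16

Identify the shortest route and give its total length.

Shortest is (c), total 105 m.

(a): 11 + 16 + 11 + 26 + 35 + 21 = 120
(b): 24 + 16 + 5 + 15 + 35 + 17 = 112
(c): 11 + 16 + 11 + 15 + 35 + 17 = 105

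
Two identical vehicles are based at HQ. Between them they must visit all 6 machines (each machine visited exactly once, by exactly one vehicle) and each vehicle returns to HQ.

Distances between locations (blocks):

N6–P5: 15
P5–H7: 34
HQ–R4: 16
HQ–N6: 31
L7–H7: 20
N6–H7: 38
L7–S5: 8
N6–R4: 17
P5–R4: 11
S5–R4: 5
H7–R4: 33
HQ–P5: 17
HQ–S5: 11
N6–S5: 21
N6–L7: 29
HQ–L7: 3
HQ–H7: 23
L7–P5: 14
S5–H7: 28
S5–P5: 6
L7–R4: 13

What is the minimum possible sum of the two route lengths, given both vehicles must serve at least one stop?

Minimum combined distance: 109 blocks.

Try each way of splitting the stops between the two vehicles (each non-empty) and, for each split, find the best tour for each vehicle:
  {N6} + {L7, S5, P5, H7, R4}: 62 + 84 = 146
  {L7} + {N6, S5, P5, H7, R4}: 6 + 103 = 109
  {N6, L7} + {S5, P5, H7, R4}: 63 + 84 = 147
  {S5} + {N6, L7, P5, H7, R4}: 22 + 103 = 125
  {N6, S5} + {L7, P5, H7, R4}: 63 + 84 = 147
  {L7, S5} + {N6, P5, H7, R4}: 22 + 103 = 125
  … (31 splits in total)
Best: vehicle 1 HQ → L7 → HQ = 6; vehicle 2 HQ → S5 → R4 → P5 → N6 → H7 → HQ = 103; combined 109.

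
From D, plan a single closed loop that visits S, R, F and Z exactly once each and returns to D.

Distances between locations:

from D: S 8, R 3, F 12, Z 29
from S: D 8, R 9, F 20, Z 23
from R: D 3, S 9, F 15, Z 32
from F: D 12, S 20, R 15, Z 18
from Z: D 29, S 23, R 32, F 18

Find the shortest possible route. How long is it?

D-S-R-F-Z-D: 8+9+15+18+29 = 79
D-S-R-Z-F-D: 8+9+32+18+12 = 79
D-S-F-R-Z-D: 8+20+15+32+29 = 104
D-S-F-Z-R-D: 8+20+18+32+3 = 81
D-S-Z-R-F-D: 8+23+32+15+12 = 90
D-S-Z-F-R-D: 8+23+18+15+3 = 67
D-R-S-F-Z-D: 3+9+20+18+29 = 79
D-R-S-Z-F-D: 3+9+23+18+12 = 65
D-R-F-S-Z-D: 3+15+20+23+29 = 90
D-R-Z-S-F-D: 3+32+23+20+12 = 90
D-F-S-R-Z-D: 12+20+9+32+29 = 102
D-F-R-S-Z-D: 12+15+9+23+29 = 88
The minimum is 65.
One optimal route: D → R → S → Z → F → D (or its reverse).

Shortest round trip = 65.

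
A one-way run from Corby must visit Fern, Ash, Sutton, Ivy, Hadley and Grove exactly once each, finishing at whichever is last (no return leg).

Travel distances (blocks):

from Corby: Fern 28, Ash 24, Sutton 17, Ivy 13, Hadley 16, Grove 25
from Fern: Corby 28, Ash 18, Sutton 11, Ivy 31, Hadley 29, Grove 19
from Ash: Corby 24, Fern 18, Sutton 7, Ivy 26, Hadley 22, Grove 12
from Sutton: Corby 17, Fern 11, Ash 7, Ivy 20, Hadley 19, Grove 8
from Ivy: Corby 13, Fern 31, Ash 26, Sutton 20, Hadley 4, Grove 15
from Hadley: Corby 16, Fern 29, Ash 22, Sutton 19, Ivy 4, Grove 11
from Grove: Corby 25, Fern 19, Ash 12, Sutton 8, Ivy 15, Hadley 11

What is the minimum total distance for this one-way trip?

There are 6! = 720 possible orderings.
Corby - Fern - Ash - Sutton - Ivy - Hadley - Grove: 28+18+7+20+4+11 = 88
Corby - Fern - Ash - Sutton - Ivy - Grove - Hadley: 28+18+7+20+15+11 = 99
Corby - Fern - Ash - Sutton - Hadley - Ivy - Grove: 28+18+7+19+4+15 = 91
Corby - Fern - Ash - Sutton - Hadley - Grove - Ivy: 28+18+7+19+11+15 = 98
Corby - Fern - Ash - Sutton - Grove - Ivy - Hadley: 28+18+7+8+15+4 = 80
Corby - Fern - Ash - Sutton - Grove - Hadley - Ivy: 28+18+7+8+11+4 = 76
Corby - Fern - Ash - Ivy - Sutton - Hadley - Grove: 28+18+26+20+19+11 = 122
Corby - Fern - Ash - Ivy - Sutton - Grove - Hadley: 28+18+26+20+8+11 = 111
… (712 more)
Corby - Ivy - Hadley - Grove - Ash - Sutton - Fern: 13+4+11+12+7+11 = 58  ← best
The minimum is 58.
One shortest path: Corby → Ivy → Hadley → Grove → Ash → Sutton → Fern.

Shortest open route: 58 blocks.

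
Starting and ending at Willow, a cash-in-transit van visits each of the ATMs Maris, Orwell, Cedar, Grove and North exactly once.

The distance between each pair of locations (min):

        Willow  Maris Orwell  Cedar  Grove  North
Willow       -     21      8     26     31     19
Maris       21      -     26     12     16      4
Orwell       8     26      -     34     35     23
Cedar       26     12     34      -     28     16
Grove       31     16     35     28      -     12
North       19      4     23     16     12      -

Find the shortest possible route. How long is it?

97 min — the shortest possible round trip.

With 5 stops there are 5!/2 = 60 distinct round trips (a route and its reverse cost the same).
Willow-Maris-Orwell-Cedar-Grove-North-Willow: 21+26+34+28+12+19 = 140
Willow-Maris-Orwell-Cedar-North-Grove-Willow: 21+26+34+16+12+31 = 140
Willow-Maris-Orwell-Grove-Cedar-North-Willow: 21+26+35+28+16+19 = 145
Willow-Maris-Orwell-Grove-North-Cedar-Willow: 21+26+35+12+16+26 = 136
Willow-Maris-Orwell-North-Cedar-Grove-Willow: 21+26+23+16+28+31 = 145
Willow-Maris-Orwell-North-Grove-Cedar-Willow: 21+26+23+12+28+26 = 136
Willow-Maris-Cedar-Orwell-Grove-North-Willow: 21+12+34+35+12+19 = 133
Willow-Maris-Cedar-Orwell-North-Grove-Willow: 21+12+34+23+12+31 = 133
Willow-Maris-Cedar-Grove-Orwell-North-Willow: 21+12+28+35+23+19 = 138
Willow-Maris-Cedar-Grove-North-Orwell-Willow: 21+12+28+12+23+8 = 104
Willow-Maris-Cedar-North-Orwell-Grove-Willow: 21+12+16+23+35+31 = 138
Willow-Maris-Cedar-North-Grove-Orwell-Willow: 21+12+16+12+35+8 = 104
Willow-Maris-Grove-Orwell-Cedar-North-Willow: 21+16+35+34+16+19 = 141
Willow-Maris-Grove-Orwell-North-Cedar-Willow: 21+16+35+23+16+26 = 137
… (46 more)
Willow-Orwell-Grove-North-Maris-Cedar-Willow: 8+35+12+4+12+26 = 97  ← best
The minimum is 97.
One optimal route: Willow → Orwell → Grove → North → Maris → Cedar → Willow (or its reverse).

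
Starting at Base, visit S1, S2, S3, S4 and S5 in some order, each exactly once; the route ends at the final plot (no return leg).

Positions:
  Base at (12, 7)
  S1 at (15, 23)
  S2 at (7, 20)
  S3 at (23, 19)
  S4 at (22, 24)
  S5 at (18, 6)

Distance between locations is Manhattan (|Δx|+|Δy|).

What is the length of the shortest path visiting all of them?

There are 5! = 120 possible orderings.
Base → S1 → S2 → S3 → S4 → S5: 19+11+17+6+22 = 75
Base → S1 → S2 → S3 → S5 → S4: 19+11+17+18+22 = 87
Base → S1 → S2 → S4 → S3 → S5: 19+11+19+6+18 = 73
Base → S1 → S2 → S4 → S5 → S3: 19+11+19+22+18 = 89
Base → S1 → S2 → S5 → S3 → S4: 19+11+25+18+6 = 79
Base → S1 → S2 → S5 → S4 → S3: 19+11+25+22+6 = 83
Base → S1 → S3 → S2 → S4 → S5: 19+12+17+19+22 = 89
Base → S1 → S3 → S2 → S5 → S4: 19+12+17+25+22 = 95
Base → S1 → S3 → S4 → S2 → S5: 19+12+6+19+25 = 81
Base → S1 → S3 → S4 → S5 → S2: 19+12+6+22+25 = 84
Base → S1 → S3 → S5 → S2 → S4: 19+12+18+25+19 = 93
Base → S1 → S3 → S5 → S4 → S2: 19+12+18+22+19 = 90
Base → S1 → S4 → S2 → S3 → S5: 19+8+19+17+18 = 81
Base → S1 → S4 → S2 → S5 → S3: 19+8+19+25+18 = 89
… (106 more)
Base → S5 → S3 → S4 → S1 → S2: 7+18+6+8+11 = 50  ← best
The minimum is 50.
One shortest path: Base → S5 → S3 → S4 → S1 → S2.

Minimum one-way distance = 50.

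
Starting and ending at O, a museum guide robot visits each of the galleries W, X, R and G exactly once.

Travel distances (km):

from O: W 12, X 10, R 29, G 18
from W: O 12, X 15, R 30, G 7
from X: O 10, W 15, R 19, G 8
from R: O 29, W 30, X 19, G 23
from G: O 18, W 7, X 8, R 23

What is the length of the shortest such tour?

There are 12 distinct closed tours to check (reversals are equivalent).
O → W → X → R → G → O: 12+15+19+23+18 = 87
O → W → X → G → R → O: 12+15+8+23+29 = 87
O → W → R → X → G → O: 12+30+19+8+18 = 87
O → W → R → G → X → O: 12+30+23+8+10 = 83
O → W → G → X → R → O: 12+7+8+19+29 = 75
O → W → G → R → X → O: 12+7+23+19+10 = 71
O → X → W → R → G → O: 10+15+30+23+18 = 96
O → X → W → G → R → O: 10+15+7+23+29 = 84
O → X → R → W → G → O: 10+19+30+7+18 = 84
O → X → G → W → R → O: 10+8+7+30+29 = 84
O → R → W → X → G → O: 29+30+15+8+18 = 100
O → R → X → W → G → O: 29+19+15+7+18 = 88
The minimum is 71.
One optimal route: O → W → G → R → X → O (or its reverse).

Shortest round trip = 71 km.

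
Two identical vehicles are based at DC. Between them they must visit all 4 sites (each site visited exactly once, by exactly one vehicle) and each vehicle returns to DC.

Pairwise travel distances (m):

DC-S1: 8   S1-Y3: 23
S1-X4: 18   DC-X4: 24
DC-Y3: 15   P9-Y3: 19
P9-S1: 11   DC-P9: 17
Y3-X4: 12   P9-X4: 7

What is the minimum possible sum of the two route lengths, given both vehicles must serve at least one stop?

67 m — the smallest possible combined total.

Check every non-empty split of the stops between the two vehicles; for each half take its own optimal tour:
  {P9} + {S1, Y3, X4}: 34 + 53 = 87
  {S1} + {P9, Y3, X4}: 16 + 51 = 67
  {P9, S1} + {Y3, X4}: 36 + 51 = 87
  {Y3} + {P9, S1, X4}: 30 + 50 = 80
  {P9, Y3} + {S1, X4}: 51 + 50 = 101
  {S1, Y3} + {P9, X4}: 46 + 48 = 94
  … (7 splits in total)
Best: vehicle 1 DC → S1 → DC = 16; vehicle 2 DC → P9 → X4 → Y3 → DC = 51; combined 67.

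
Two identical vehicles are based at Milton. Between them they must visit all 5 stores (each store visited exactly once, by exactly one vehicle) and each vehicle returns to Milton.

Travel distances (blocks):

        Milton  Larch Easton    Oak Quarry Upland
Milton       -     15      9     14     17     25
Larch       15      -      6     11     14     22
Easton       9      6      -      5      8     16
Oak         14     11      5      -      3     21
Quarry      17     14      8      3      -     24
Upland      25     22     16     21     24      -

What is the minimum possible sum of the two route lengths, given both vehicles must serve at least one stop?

There are 2^4 − 1 = 15 ways to divide the 5 stops into two non-empty groups. For each, the best each vehicle can do is its own shortest tour through its group:
  {Larch} + {Easton, Oak, Quarry, Upland}: 30 + 66 = 96
  {Easton} + {Larch, Oak, Quarry, Upland}: 18 + 78 = 96
  {Larch, Easton} + {Oak, Quarry, Upland}: 30 + 66 = 96
  {Oak} + {Larch, Easton, Quarry, Upland}: 28 + 78 = 106
  {Larch, Oak} + {Easton, Quarry, Upland}: 40 + 66 = 106
  {Easton, Oak} + {Larch, Quarry, Upland}: 28 + 78 = 106
  … (15 splits in total)
Best: vehicle 1 Milton → Larch → Milton = 30; vehicle 2 Milton → Easton → Oak → Quarry → Upland → Milton = 66; combined 96.

Minimum combined distance: 96 blocks.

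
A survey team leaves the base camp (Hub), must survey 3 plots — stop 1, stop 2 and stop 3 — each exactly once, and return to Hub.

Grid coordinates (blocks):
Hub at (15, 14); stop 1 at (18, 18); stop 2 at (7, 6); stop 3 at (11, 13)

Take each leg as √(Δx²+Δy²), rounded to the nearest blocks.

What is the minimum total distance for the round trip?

Minimum total distance: 33 blocks.

With 3 stops there are 3!/2 = 3 distinct round trips (a route and its reverse cost the same).
Hub → stop 1 → stop 2 → stop 3 → Hub: 5+16+8+4 = 33
Hub → stop 1 → stop 3 → stop 2 → Hub: 5+9+8+11 = 33
Hub → stop 2 → stop 1 → stop 3 → Hub: 11+16+9+4 = 40
The minimum is 33.
One optimal route: Hub → stop 1 → stop 2 → stop 3 → Hub (or its reverse).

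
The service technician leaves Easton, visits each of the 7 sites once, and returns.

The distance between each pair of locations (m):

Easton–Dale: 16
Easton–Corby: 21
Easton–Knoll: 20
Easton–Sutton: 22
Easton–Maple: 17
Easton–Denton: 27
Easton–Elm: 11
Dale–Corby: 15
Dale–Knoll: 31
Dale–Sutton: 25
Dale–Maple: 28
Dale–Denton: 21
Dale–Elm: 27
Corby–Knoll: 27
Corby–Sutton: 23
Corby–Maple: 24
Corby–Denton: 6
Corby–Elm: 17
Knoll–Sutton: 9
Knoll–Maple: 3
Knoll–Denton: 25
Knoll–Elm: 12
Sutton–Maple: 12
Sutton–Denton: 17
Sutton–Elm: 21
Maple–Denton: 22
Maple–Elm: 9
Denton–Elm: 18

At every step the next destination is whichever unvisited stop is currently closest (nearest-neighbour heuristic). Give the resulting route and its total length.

Total distance 86 m via the nearest-neighbour route Easton → Elm → Maple → Knoll → Sutton → Denton → Corby → Dale → Easton.

From Easton: distances to unvisited — Elm=11, Dale=16, Maple=17, Knoll=20, Corby=21, Sutton=22, Denton=27. Nearest is Elm (11).
From Elm: distances to unvisited — Maple=9, Knoll=12, Corby=17, Denton=18, Sutton=21, Dale=27. Nearest is Maple (9).
From Maple: distances to unvisited — Knoll=3, Sutton=12, Denton=22, Corby=24, Dale=28. Nearest is Knoll (3).
From Knoll: distances to unvisited — Sutton=9, Denton=25, Corby=27, Dale=31. Nearest is Sutton (9).
From Sutton: distances to unvisited — Denton=17, Corby=23, Dale=25. Nearest is Denton (17).
From Denton: distances to unvisited — Corby=6, Dale=21. Nearest is Corby (6).
From Corby: distances to unvisited — Dale=15. Nearest is Dale (15).
Return Dale→Easton: 16.
Total = 11 + 9 + 3 + 9 + 17 + 6 + 15 + 16 = 86.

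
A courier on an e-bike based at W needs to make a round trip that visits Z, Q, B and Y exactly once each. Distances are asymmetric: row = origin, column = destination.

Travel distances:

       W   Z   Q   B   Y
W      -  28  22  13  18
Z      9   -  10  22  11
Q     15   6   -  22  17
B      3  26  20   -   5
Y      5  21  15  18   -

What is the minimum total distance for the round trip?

Shortest round trip = 48.

W - Z - Q - B - Y - W: 28+10+22+5+5 = 70
W - Z - Q - Y - B - W: 28+10+17+18+3 = 76
W - Z - B - Q - Y - W: 28+22+20+17+5 = 92
W - Z - B - Y - Q - W: 28+22+5+15+15 = 85
W - Z - Y - Q - B - W: 28+11+15+22+3 = 79
W - Z - Y - B - Q - W: 28+11+18+20+15 = 92
W - Q - Z - B - Y - W: 22+6+22+5+5 = 60
W - Q - Z - Y - B - W: 22+6+11+18+3 = 60
W - Q - B - Z - Y - W: 22+22+26+11+5 = 86
W - Q - B - Y - Z - W: 22+22+5+21+9 = 79
W - Q - Y - Z - B - W: 22+17+21+22+3 = 85
W - Q - Y - B - Z - W: 22+17+18+26+9 = 92
W - B - Z - Q - Y - W: 13+26+10+17+5 = 71
W - B - Z - Y - Q - W: 13+26+11+15+15 = 80
… (10 more)
W - B - Y - Q - Z - W: 13+5+15+6+9 = 48  ← best
The minimum is 48.
One optimal route: W → B → Y → Q → Z → W.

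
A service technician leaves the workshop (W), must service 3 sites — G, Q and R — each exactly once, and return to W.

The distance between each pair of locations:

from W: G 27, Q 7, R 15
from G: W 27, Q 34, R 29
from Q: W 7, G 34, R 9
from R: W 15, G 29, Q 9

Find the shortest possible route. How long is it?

With 3 stops there are 3!/2 = 3 distinct round trips (a route and its reverse cost the same).
W-G-Q-R-W: 27+34+9+15 = 85
W-G-R-Q-W: 27+29+9+7 = 72
W-Q-G-R-W: 7+34+29+15 = 85
The minimum is 72.
One optimal route: W → G → R → Q → W (or its reverse).

72 — the shortest possible round trip.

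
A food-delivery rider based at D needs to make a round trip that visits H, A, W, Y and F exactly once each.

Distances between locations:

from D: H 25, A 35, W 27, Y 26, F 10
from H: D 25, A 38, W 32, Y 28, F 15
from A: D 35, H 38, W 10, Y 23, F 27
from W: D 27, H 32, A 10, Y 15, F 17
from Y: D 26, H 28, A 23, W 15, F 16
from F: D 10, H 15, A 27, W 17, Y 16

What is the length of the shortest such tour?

113 — the shortest possible round trip.

There are 60 distinct closed tours to check (reversals are equivalent).
D-H-A-W-Y-F-D: 25+38+10+15+16+10 = 114
D-H-A-W-F-Y-D: 25+38+10+17+16+26 = 132
D-H-A-Y-W-F-D: 25+38+23+15+17+10 = 128
D-H-A-Y-F-W-D: 25+38+23+16+17+27 = 146
D-H-A-F-W-Y-D: 25+38+27+17+15+26 = 148
D-H-A-F-Y-W-D: 25+38+27+16+15+27 = 148
D-H-W-A-Y-F-D: 25+32+10+23+16+10 = 116
D-H-W-A-F-Y-D: 25+32+10+27+16+26 = 136
D-H-W-Y-A-F-D: 25+32+15+23+27+10 = 132
D-H-W-Y-F-A-D: 25+32+15+16+27+35 = 150
D-H-W-F-A-Y-D: 25+32+17+27+23+26 = 150
D-H-W-F-Y-A-D: 25+32+17+16+23+35 = 148
D-H-Y-A-W-F-D: 25+28+23+10+17+10 = 113
D-H-Y-A-F-W-D: 25+28+23+27+17+27 = 147
… (46 more)
The minimum is 113.
One optimal route: D → H → Y → A → W → F → D (or its reverse).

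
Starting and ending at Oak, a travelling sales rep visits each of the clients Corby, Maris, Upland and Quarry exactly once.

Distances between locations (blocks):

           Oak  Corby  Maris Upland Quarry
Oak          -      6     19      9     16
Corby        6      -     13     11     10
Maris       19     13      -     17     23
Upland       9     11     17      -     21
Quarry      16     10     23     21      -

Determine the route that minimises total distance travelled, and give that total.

With 4 stops there are 4!/2 = 12 distinct round trips (a route and its reverse cost the same).
Oak → Corby → Maris → Upland → Quarry → Oak: 6+13+17+21+16 = 73
Oak → Corby → Maris → Quarry → Upland → Oak: 6+13+23+21+9 = 72
Oak → Corby → Upland → Maris → Quarry → Oak: 6+11+17+23+16 = 73
Oak → Corby → Upland → Quarry → Maris → Oak: 6+11+21+23+19 = 80
Oak → Corby → Quarry → Maris → Upland → Oak: 6+10+23+17+9 = 65
Oak → Corby → Quarry → Upland → Maris → Oak: 6+10+21+17+19 = 73
Oak → Maris → Corby → Upland → Quarry → Oak: 19+13+11+21+16 = 80
Oak → Maris → Corby → Quarry → Upland → Oak: 19+13+10+21+9 = 72
Oak → Maris → Upland → Corby → Quarry → Oak: 19+17+11+10+16 = 73
Oak → Maris → Quarry → Corby → Upland → Oak: 19+23+10+11+9 = 72
Oak → Upland → Corby → Maris → Quarry → Oak: 9+11+13+23+16 = 72
Oak → Upland → Maris → Corby → Quarry → Oak: 9+17+13+10+16 = 65
The minimum is 65.
One optimal route: Oak → Corby → Quarry → Maris → Upland → Oak (or its reverse).

65 blocks — the shortest possible round trip.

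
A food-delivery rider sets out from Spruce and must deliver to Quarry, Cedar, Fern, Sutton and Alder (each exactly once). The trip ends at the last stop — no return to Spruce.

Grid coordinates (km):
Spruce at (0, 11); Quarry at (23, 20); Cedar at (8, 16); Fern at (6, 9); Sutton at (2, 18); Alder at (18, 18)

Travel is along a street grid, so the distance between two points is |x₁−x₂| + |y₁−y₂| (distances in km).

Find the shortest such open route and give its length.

Shortest open route: 48 km.

There are 5! = 120 possible orderings.
Spruce - Quarry - Cedar - Fern - Sutton - Alder: 32+19+9+13+16 = 89
Spruce - Quarry - Cedar - Fern - Alder - Sutton: 32+19+9+21+16 = 97
Spruce - Quarry - Cedar - Sutton - Fern - Alder: 32+19+8+13+21 = 93
Spruce - Quarry - Cedar - Sutton - Alder - Fern: 32+19+8+16+21 = 96
Spruce - Quarry - Cedar - Alder - Fern - Sutton: 32+19+12+21+13 = 97
Spruce - Quarry - Cedar - Alder - Sutton - Fern: 32+19+12+16+13 = 92
Spruce - Quarry - Fern - Cedar - Sutton - Alder: 32+28+9+8+16 = 93
Spruce - Quarry - Fern - Cedar - Alder - Sutton: 32+28+9+12+16 = 97
Spruce - Quarry - Fern - Sutton - Cedar - Alder: 32+28+13+8+12 = 93
Spruce - Quarry - Fern - Sutton - Alder - Cedar: 32+28+13+16+12 = 101
Spruce - Quarry - Fern - Alder - Cedar - Sutton: 32+28+21+12+8 = 101
Spruce - Quarry - Fern - Alder - Sutton - Cedar: 32+28+21+16+8 = 105
Spruce - Quarry - Sutton - Cedar - Fern - Alder: 32+23+8+9+21 = 93
Spruce - Quarry - Sutton - Cedar - Alder - Fern: 32+23+8+12+21 = 96
… (106 more)
Spruce - Fern - Cedar - Sutton - Alder - Quarry: 8+9+8+16+7 = 48  ← best
The minimum is 48.
One shortest path: Spruce → Fern → Cedar → Sutton → Alder → Quarry.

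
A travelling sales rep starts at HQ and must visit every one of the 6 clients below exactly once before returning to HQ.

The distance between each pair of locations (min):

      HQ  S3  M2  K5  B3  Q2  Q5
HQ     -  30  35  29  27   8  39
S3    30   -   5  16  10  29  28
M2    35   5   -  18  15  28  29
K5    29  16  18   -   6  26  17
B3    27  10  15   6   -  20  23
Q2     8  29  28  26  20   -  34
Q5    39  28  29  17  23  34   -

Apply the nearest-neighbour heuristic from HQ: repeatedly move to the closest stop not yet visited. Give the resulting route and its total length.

Nearest-neighbour total = 123 min; route HQ → Q2 → B3 → K5 → S3 → M2 → Q5 → HQ.

HQ → [Q2:8 / B3:27 / K5:29 / S3:30 / M2:35 / Q5:39] → Q2 (8)
Q2 → [B3:20 / K5:26 / M2:28 / S3:29 / Q5:34] → B3 (20)
B3 → [K5:6 / S3:10 / M2:15 / Q5:23] → K5 (6)
K5 → [S3:16 / Q5:17 / M2:18] → S3 (16)
S3 → [M2:5 / Q5:28] → M2 (5)
M2 → [Q5:29] → Q5 (29)
Return Q5→HQ: 39.
Total = 8 + 20 + 6 + 16 + 5 + 29 + 39 = 123.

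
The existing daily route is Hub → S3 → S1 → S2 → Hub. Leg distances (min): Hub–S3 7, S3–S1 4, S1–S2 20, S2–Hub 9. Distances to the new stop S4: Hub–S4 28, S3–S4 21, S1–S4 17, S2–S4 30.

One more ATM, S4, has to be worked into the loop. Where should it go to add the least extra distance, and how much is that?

Minimum extra distance: 27 min, inserting S4 between S1 and S2.

Insertion cost between consecutive stops i–j is d(i,S4) + d(S4,j) − d(i,j):
  between Hub and S3: 28 + 21 − 7 = 42
  between S3 and S1: 21 + 17 − 4 = 34
  between S1 and S2: 17 + 30 − 20 = 27
  between S2 and Hub: 30 + 28 − 9 = 49
Cheapest insertion is between S1 and S2, adding 27.
New total = 40 + 27 = 67.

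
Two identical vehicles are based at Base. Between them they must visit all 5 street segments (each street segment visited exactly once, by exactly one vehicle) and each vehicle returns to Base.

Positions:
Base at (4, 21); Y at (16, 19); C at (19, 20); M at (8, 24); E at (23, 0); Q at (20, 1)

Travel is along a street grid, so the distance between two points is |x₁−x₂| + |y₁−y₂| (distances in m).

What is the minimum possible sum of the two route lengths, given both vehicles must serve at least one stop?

94 m — the smallest possible combined total.

Check every non-empty split of the stops between the two vehicles; for each half take its own optimal tour:
  {Y} + {C, M, E, Q}: 28 + 86 = 114
  {C} + {Y, M, E, Q}: 32 + 86 = 118
  {Y, C} + {M, E, Q}: 34 + 86 = 120
  {M} + {Y, C, E, Q}: 14 + 80 = 94
  {Y, M} + {C, E, Q}: 34 + 80 = 114
  {C, M} + {Y, E, Q}: 38 + 80 = 118
  … (15 splits in total)
Best: vehicle 1 Base → M → Base = 14; vehicle 2 Base → Y → E → Q → C → Base = 80; combined 94.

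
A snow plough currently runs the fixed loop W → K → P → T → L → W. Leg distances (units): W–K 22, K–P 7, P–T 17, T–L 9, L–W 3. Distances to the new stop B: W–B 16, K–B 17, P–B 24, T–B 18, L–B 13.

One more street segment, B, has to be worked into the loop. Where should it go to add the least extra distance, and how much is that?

Minimum extra distance: 11, inserting B between W and K.

Insertion cost between consecutive stops i–j is d(i,B) + d(B,j) − d(i,j):
  between W and K: 16 + 17 − 22 = 11
  between K and P: 17 + 24 − 7 = 34
  between P and T: 24 + 18 − 17 = 25
  between T and L: 18 + 13 − 9 = 22
  between L and W: 13 + 16 − 3 = 26
Cheapest insertion is between W and K, adding 11.
New total = 58 + 11 = 69.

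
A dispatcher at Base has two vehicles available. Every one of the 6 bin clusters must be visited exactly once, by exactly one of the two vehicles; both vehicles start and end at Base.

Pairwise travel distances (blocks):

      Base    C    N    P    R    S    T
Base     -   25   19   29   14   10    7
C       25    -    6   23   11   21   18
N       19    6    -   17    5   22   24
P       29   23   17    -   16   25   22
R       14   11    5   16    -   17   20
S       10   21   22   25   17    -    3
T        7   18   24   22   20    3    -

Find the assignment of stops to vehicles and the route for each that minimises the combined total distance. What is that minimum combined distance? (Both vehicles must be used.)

Check every non-empty split of the stops between the two vehicles; for each half take its own optimal tour:
  {C} + {N, P, R, S, T}: 50 + 71 = 121
  {N} + {C, P, R, S, T}: 38 + 83 = 121
  {C, N} + {P, R, S, T}: 50 + 65 = 115
  {P} + {C, N, R, S, T}: 58 + 56 = 114
  {C, P} + {N, R, S, T}: 77 + 51 = 128
  {N, P} + {C, R, S, T}: 65 + 56 = 121
  … (31 splits in total)
  {C, N, P, R} + {S, T}: 77 + 20 = 97  ← best
Best: vehicle 1 Base → P → C → N → R → Base = 77; vehicle 2 Base → S → T → Base = 20; combined 97.

97 blocks — the smallest possible combined total.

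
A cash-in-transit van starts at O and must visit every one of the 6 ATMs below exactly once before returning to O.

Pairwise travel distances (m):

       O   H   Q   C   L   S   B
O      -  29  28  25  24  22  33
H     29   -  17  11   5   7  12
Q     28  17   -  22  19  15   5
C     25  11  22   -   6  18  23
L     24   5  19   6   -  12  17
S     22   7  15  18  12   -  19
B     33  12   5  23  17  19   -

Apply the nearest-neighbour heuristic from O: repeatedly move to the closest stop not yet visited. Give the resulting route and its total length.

From O: distances to unvisited — S=22, L=24, C=25, Q=28, H=29, B=33. Nearest is S (22).
From S: distances to unvisited — H=7, L=12, Q=15, C=18, B=19. Nearest is H (7).
From H: distances to unvisited — L=5, C=11, B=12, Q=17. Nearest is L (5).
From L: distances to unvisited — C=6, B=17, Q=19. Nearest is C (6).
From C: distances to unvisited — Q=22, B=23. Nearest is Q (22).
From Q: distances to unvisited — B=5. Nearest is B (5).
Return B→O: 33.
Total = 22 + 7 + 5 + 6 + 22 + 5 + 33 = 100.

Nearest-neighbour total = 100 m; route O → S → H → L → C → Q → B → O.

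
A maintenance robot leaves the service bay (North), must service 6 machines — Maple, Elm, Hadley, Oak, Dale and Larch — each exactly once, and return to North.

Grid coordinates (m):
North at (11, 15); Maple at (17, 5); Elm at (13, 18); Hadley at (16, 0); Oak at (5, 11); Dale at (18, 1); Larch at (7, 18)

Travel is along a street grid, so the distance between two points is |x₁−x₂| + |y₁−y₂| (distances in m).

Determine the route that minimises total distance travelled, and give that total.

North-Maple-Elm-Hadley-Oak-Dale-Larch-North: 16+17+21+22+23+28+7 = 134
North-Maple-Elm-Hadley-Oak-Larch-Dale-North: 16+17+21+22+9+28+21 = 134
North-Maple-Elm-Hadley-Dale-Oak-Larch-North: 16+17+21+3+23+9+7 = 96
North-Maple-Elm-Hadley-Dale-Larch-Oak-North: 16+17+21+3+28+9+10 = 104
North-Maple-Elm-Hadley-Larch-Oak-Dale-North: 16+17+21+27+9+23+21 = 134
North-Maple-Elm-Hadley-Larch-Dale-Oak-North: 16+17+21+27+28+23+10 = 142
North-Maple-Elm-Oak-Hadley-Dale-Larch-North: 16+17+15+22+3+28+7 = 108
North-Maple-Elm-Oak-Hadley-Larch-Dale-North: 16+17+15+22+27+28+21 = 146
… (352 more)
North-Maple-Dale-Hadley-Oak-Larch-Elm-North: 16+5+3+22+9+6+5 = 66  ← best
The minimum is 66.
One optimal route: North → Maple → Dale → Hadley → Oak → Larch → Elm → North (or its reverse).

Minimum total distance: 66 m.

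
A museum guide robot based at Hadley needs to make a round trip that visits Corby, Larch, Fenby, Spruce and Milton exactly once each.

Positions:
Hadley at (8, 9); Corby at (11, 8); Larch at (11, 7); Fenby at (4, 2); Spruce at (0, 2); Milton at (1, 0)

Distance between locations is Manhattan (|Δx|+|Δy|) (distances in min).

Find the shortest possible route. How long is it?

40 min — the shortest possible round trip.

There are 60 distinct closed tours to check (reversals are equivalent).
Hadley → Corby → Larch → Fenby → Spruce → Milton → Hadley: 4+1+12+4+3+16 = 40
Hadley → Corby → Larch → Fenby → Milton → Spruce → Hadley: 4+1+12+5+3+15 = 40
Hadley → Corby → Larch → Spruce → Fenby → Milton → Hadley: 4+1+16+4+5+16 = 46
Hadley → Corby → Larch → Spruce → Milton → Fenby → Hadley: 4+1+16+3+5+11 = 40
Hadley → Corby → Larch → Milton → Fenby → Spruce → Hadley: 4+1+17+5+4+15 = 46
Hadley → Corby → Larch → Milton → Spruce → Fenby → Hadley: 4+1+17+3+4+11 = 40
Hadley → Corby → Fenby → Larch → Spruce → Milton → Hadley: 4+13+12+16+3+16 = 64
Hadley → Corby → Fenby → Larch → Milton → Spruce → Hadley: 4+13+12+17+3+15 = 64
Hadley → Corby → Fenby → Spruce → Larch → Milton → Hadley: 4+13+4+16+17+16 = 70
Hadley → Corby → Fenby → Spruce → Milton → Larch → Hadley: 4+13+4+3+17+5 = 46
Hadley → Corby → Fenby → Milton → Larch → Spruce → Hadley: 4+13+5+17+16+15 = 70
Hadley → Corby → Fenby → Milton → Spruce → Larch → Hadley: 4+13+5+3+16+5 = 46
Hadley → Corby → Spruce → Larch → Fenby → Milton → Hadley: 4+17+16+12+5+16 = 70
Hadley → Corby → Spruce → Larch → Milton → Fenby → Hadley: 4+17+16+17+5+11 = 70
… (46 more)
The minimum is 40.
One optimal route: Hadley → Corby → Larch → Fenby → Spruce → Milton → Hadley (or its reverse).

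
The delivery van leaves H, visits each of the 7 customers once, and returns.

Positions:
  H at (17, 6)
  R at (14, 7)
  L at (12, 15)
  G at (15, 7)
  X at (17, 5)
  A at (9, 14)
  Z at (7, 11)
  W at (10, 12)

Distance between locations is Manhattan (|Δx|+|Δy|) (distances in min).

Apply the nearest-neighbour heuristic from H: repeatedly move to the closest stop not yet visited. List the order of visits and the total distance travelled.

Nearest-neighbour total = 46 min; route H → X → G → R → W → A → L → Z → H.

H → [X:1 / G:3 / R:4 / W:13 / L:14 / Z:15 / A:16] → X (1)
X → [G:4 / R:5 / W:14 / L:15 / Z:16 / A:17] → G (4)
G → [R:1 / W:10 / L:11 / Z:12 / A:13] → R (1)
R → [W:9 / L:10 / Z:11 / A:12] → W (9)
W → [A:3 / Z:4 / L:5] → A (3)
A → [L:4 / Z:5] → L (4)
L → [Z:9] → Z (9)
Return Z→H: 15.
Total = 1 + 4 + 1 + 9 + 3 + 4 + 9 + 15 = 46.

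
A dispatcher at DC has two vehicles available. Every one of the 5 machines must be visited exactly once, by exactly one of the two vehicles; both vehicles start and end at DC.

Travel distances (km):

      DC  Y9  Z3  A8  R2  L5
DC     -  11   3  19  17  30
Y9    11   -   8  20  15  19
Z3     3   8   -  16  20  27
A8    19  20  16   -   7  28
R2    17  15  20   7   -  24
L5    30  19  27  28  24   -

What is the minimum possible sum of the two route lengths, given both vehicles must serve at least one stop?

Try each way of splitting the stops between the two vehicles (each non-empty) and, for each split, find the best tour for each vehicle:
  {Y9} + {Z3, A8, R2, L5}: 22 + 80 = 102
  {Z3} + {Y9, A8, R2, L5}: 6 + 80 = 86
  {Y9, Z3} + {A8, R2, L5}: 22 + 80 = 102
  {A8} + {Y9, Z3, R2, L5}: 38 + 71 = 109
  {Y9, A8} + {Z3, R2, L5}: 50 + 71 = 121
  {Z3, A8} + {Y9, R2, L5}: 38 + 71 = 109
  … (15 splits in total)
Best: vehicle 1 DC → Z3 → DC = 6; vehicle 2 DC → Y9 → L5 → R2 → A8 → DC = 80; combined 86.

86 km — the smallest possible combined total.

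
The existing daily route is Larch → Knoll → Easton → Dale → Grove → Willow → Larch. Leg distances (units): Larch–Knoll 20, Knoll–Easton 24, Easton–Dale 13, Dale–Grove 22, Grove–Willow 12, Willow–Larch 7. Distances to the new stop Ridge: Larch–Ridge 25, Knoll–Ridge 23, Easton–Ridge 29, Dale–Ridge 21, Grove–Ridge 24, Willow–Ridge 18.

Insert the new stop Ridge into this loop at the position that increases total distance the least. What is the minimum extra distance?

Insertion cost between consecutive stops i–j is d(i,Ridge) + d(Ridge,j) − d(i,j):
  between Larch and Knoll: 25 + 23 − 20 = 28
  between Knoll and Easton: 23 + 29 − 24 = 28
  between Easton and Dale: 29 + 21 − 13 = 37
  between Dale and Grove: 21 + 24 − 22 = 23
  between Grove and Willow: 24 + 18 − 12 = 30
  between Willow and Larch: 18 + 25 − 7 = 36
Cheapest insertion is between Dale and Grove, adding 23.
New total = 98 + 23 = 121.

Adding 23 by placing Ridge on the Dale–Grove leg.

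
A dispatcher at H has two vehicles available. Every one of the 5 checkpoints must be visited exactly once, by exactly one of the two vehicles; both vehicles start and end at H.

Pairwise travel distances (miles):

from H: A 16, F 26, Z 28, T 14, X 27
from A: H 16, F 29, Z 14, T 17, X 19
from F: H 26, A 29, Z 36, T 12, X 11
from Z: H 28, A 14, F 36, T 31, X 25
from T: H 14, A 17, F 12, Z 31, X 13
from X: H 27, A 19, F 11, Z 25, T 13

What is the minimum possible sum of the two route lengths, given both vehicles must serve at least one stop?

Check every non-empty split of the stops between the two vehicles; for each half take its own optimal tour:
  {A} + {F, Z, T, X}: 32 + 90 = 122
  {F} + {A, Z, T, X}: 52 + 82 = 134
  {A, F} + {Z, T, X}: 71 + 80 = 151
  {Z} + {A, F, T, X}: 56 + 72 = 128
  {A, Z} + {F, T, X}: 58 + 64 = 122
  {F, Z} + {A, T, X}: 90 + 62 = 152
  … (15 splits in total)
  {T} + {A, F, Z, X}: 28 + 92 = 120  ← best
Best: vehicle 1 H → T → H = 28; vehicle 2 H → A → Z → X → F → H = 92; combined 120.

120 miles — the smallest possible combined total.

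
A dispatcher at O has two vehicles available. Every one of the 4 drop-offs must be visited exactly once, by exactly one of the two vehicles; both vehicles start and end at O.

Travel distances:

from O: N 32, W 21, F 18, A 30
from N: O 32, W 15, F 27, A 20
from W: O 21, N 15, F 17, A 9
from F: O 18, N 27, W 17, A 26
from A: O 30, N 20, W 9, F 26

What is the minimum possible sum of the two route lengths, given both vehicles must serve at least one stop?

Minimum combined distance: 118.

There are 2^3 − 1 = 7 ways to divide the 4 stops into two non-empty groups. For each, the best each vehicle can do is its own shortest tour through its group:
  {N} + {W, F, A}: 64 + 74 = 138
  {W} + {N, F, A}: 42 + 95 = 137
  {N, W} + {F, A}: 68 + 74 = 142
  {F} + {N, W, A}: 36 + 82 = 118
  {N, F} + {W, A}: 77 + 60 = 137
  {W, F} + {N, A}: 56 + 82 = 138
  … (7 splits in total)
Best: vehicle 1 O → F → O = 36; vehicle 2 O → N → A → W → O = 82; combined 118.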